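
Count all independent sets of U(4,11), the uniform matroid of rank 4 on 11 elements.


Independent sets of U(4,11) are all subsets of size <= 4.
Count = (11 choose 0) + (11 choose 1) + (11 choose 2) + (11 choose 3) + (11 choose 4)
     = 1 + 11 + 55 + 165 + 330
     = 562.

562


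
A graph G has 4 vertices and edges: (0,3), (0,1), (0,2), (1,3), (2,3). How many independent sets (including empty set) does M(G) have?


An independent set in a graphic matroid is an acyclic edge subset.
G has 4 vertices and 5 edges.
Enumerate all 2^5 = 32 subsets, checking for acyclicity.
Total independent sets = 24.

24


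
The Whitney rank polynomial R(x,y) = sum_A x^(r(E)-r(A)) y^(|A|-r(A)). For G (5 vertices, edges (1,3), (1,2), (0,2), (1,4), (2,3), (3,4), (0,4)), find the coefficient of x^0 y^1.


R(x,y) = sum over A in 2^E of x^(r(E)-r(A)) * y^(|A|-r(A)).
G has 5 vertices, 7 edges. r(E) = 4.
Enumerate all 2^7 = 128 subsets.
Count subsets with r(E)-r(A)=0 and |A|-r(A)=1: 20.

20


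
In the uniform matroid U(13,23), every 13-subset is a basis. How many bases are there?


Bases of U(13,23) are all 13-element subsets of the 23-element ground set.
Number of bases = C(23,13).
(23 choose 13) = 1144066.

1144066


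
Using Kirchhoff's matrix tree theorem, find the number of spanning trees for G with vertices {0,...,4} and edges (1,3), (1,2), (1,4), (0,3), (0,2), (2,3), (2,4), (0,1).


By Kirchhoff's matrix tree theorem, the number of spanning trees equals
the determinant of any cofactor of the Laplacian matrix L.
G has 5 vertices and 8 edges.
Computing the (4 x 4) cofactor determinant gives 40.

40


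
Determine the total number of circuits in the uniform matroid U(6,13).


In U(6,13), circuits are the (7)-element subsets.
Any set of 7 elements is dependent, and removing any one element gives
an independent set of size 6, so it is a minimal dependent set.
Number of circuits = (13 choose 7) = 1716.

1716


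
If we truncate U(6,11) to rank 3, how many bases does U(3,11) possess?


Truncating U(6,11) to rank 3 gives U(3,11).
Bases of U(3,11) are all 3-element subsets of 11 elements.
Number of bases = C(11,3) = 11! / (3! * 8!) = 165.

165


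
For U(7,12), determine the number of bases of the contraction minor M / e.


Contracting e from U(7,12) gives U(6,11).
Bases of U(6,11) = C(11,6) = 11! / (6! * 5!) = 462.

462


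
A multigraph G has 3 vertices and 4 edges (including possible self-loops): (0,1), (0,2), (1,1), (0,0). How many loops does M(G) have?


In a graphic matroid, a loop is a self-loop edge (u,u) with rank 0.
Examining all 4 edges for self-loops...
Self-loops found: (1,1), (0,0)
Number of loops = 2.

2


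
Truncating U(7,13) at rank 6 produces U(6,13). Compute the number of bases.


Truncating U(7,13) to rank 6 gives U(6,13).
Bases of U(6,13) are all 6-element subsets of 13 elements.
Number of bases = C(13,6) = 13! / (6! * 7!) = 1716.

1716


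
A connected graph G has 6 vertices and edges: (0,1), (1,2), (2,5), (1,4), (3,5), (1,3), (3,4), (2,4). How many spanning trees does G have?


By Kirchhoff's matrix tree theorem, the number of spanning trees equals
the determinant of any cofactor of the Laplacian matrix L.
G has 6 vertices and 8 edges.
Computing the (5 x 5) cofactor determinant gives 24.

24


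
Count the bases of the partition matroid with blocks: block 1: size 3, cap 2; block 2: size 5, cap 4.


A basis picks exactly ci elements from block i.
Number of bases = product of C(|Si|, ci).
= C(3,2) * C(5,4)
= 3 * 5
= 15.

15


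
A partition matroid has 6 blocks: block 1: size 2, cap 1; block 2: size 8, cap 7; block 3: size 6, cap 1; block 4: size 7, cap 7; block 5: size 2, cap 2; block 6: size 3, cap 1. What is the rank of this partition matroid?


Rank of a partition matroid = sum of min(|Si|, ci) for each block.
= min(2,1) + min(8,7) + min(6,1) + min(7,7) + min(2,2) + min(3,1)
= 1 + 7 + 1 + 7 + 2 + 1
= 19.

19


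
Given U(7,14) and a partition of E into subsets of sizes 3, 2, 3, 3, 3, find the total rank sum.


r(Ai) = min(|Ai|, 7) for each part.
Sum = min(3,7) + min(2,7) + min(3,7) + min(3,7) + min(3,7)
    = 3 + 2 + 3 + 3 + 3
    = 14.

14


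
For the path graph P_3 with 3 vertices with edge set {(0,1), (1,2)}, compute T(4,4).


A path on 3 vertices is a tree with 2 edges.
T(x,y) = x^(2) for any tree.
T(4,4) = 4^2 = 16.

16


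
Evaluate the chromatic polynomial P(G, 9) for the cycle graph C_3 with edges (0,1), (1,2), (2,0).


P(C_3, k) = (k-1)^3 + (-1)^3*(k-1).
P(9) = (8)^3 - 8
= 512 - 8 = 504.

504


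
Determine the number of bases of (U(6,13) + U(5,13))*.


(M1+M2)* = M1* + M2*.
M1* = U(7,13), bases: C(13,7) = 1716.
M2* = U(8,13), bases: C(13,8) = 1287.
|B(M*)| = 1716 * 1287 = 2208492.

2208492


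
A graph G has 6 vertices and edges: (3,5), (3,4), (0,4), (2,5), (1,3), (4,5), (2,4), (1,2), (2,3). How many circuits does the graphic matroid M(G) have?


A circuit in a graphic matroid = edge set of a simple cycle.
G has 6 vertices and 9 edges.
Enumerating all minimal edge subsets forming cycles...
Total circuits found: 12.

12


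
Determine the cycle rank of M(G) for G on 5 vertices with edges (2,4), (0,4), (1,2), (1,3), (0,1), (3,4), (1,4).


Cycle rank (nullity) = |E| - r(M) = |E| - (|V| - c).
|E| = 7, |V| = 5, c = 1.
Nullity = 7 - (5 - 1) = 7 - 4 = 3.

3


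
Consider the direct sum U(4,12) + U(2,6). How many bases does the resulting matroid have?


Bases of a direct sum M1 + M2: |B| = |B(M1)| * |B(M2)|.
|B(U(4,12))| = C(12,4) = 495.
|B(U(2,6))| = C(6,2) = 15.
Total bases = 495 * 15 = 7425.

7425


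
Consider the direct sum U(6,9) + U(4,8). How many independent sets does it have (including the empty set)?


For a direct sum, |I(M1+M2)| = |I(M1)| * |I(M2)|.
|I(U(6,9))| = sum C(9,k) for k=0..6 = 466.
|I(U(4,8))| = sum C(8,k) for k=0..4 = 163.
Total = 466 * 163 = 75958.

75958


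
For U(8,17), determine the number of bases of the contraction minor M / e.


Contracting e from U(8,17) gives U(7,16).
Bases of U(7,16) = C(16,7) = 11440.

11440


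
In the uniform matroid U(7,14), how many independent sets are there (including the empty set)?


Independent sets of U(7,14) are all subsets of size <= 7.
Count = C(14,0) + C(14,1) + C(14,2) + C(14,3) + C(14,4) + C(14,5) + C(14,6) + C(14,7)
     = 1 + 14 + 91 + 364 + 1001 + 2002 + 3003 + 3432
     = 9908.

9908


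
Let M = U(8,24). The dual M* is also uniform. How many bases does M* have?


The dual of U(r,n) is U(n-r, n) = U(16,24).
Bases of U(16,24) are all (16)-element subsets.
|B(M*)| = (24 choose 16) = 735471.

735471


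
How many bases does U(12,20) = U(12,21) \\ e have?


Deleting e from U(12,21) gives U(12,20) since n > r.
Bases of U(12,20) = C(20,12) = 125970.

125970


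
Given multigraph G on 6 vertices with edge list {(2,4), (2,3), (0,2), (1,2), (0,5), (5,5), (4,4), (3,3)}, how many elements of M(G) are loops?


In a graphic matroid, a loop is a self-loop edge (u,u) with rank 0.
Examining all 8 edges for self-loops...
Self-loops found: (5,5), (4,4), (3,3)
Number of loops = 3.

3


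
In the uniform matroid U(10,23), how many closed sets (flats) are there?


Flats of U(10,23): every subset of size < 10 is a flat, plus E itself.
Count = C(23,0) + C(23,1) + C(23,2) + C(23,3) + C(23,4) + C(23,5) + C(23,6) + C(23,7) + C(23,8) + C(23,9) + 1
     = 1 + 23 + 253 + 1771 + 8855 + 33649 + 100947 + 245157 + 490314 + 817190 + 1
     = 1698161.

1698161


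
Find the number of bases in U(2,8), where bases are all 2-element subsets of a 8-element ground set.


Bases of U(2,8) are all 2-element subsets of the 8-element ground set.
Number of bases = C(8,2).
C(8,2) = 8! / (2! * 6!) = 28.

28


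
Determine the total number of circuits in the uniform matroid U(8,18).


In U(8,18), circuits are the (9)-element subsets.
Any set of 9 elements is dependent, and removing any one element gives
an independent set of size 8, so it is a minimal dependent set.
Number of circuits = C(18,9) = 18! / (9! * 9!) = 48620.

48620


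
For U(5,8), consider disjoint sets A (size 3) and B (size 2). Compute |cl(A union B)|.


|A union B| = 3 + 2 = 5 (disjoint).
In U(5,8), cl(S) = S if |S| < 5, else cl(S) = E.
Since 5 >= 5, cl(A union B) = E.
|cl(A union B)| = 8.

8


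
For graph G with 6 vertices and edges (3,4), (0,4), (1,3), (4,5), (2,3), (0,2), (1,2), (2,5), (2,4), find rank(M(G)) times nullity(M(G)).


r(M) = |V| - c = 6 - 1 = 5.
nullity = |E| - r(M) = 9 - 5 = 4.
Product = 5 * 4 = 20.

20


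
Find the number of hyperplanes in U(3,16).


Hyperplanes of U(3,16) are flats of rank 2.
In a uniform matroid, these are exactly the (2)-element subsets.
Count = C(16,2) = (16 * 15) / (1 * 2) = 120.

120


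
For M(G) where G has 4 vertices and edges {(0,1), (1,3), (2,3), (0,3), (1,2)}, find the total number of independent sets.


An independent set in a graphic matroid is an acyclic edge subset.
G has 4 vertices and 5 edges.
Enumerate all 2^5 = 32 subsets, checking for acyclicity.
Total independent sets = 24.

24


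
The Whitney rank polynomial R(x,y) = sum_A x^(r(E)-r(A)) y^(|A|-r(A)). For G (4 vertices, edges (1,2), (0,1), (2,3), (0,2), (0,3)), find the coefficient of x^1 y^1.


R(x,y) = sum over A in 2^E of x^(r(E)-r(A)) * y^(|A|-r(A)).
G has 4 vertices, 5 edges. r(E) = 3.
Enumerate all 2^5 = 32 subsets.
Count subsets with r(E)-r(A)=1 and |A|-r(A)=1: 2.

2


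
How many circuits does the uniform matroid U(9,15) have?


In U(9,15), circuits are the (10)-element subsets.
Any set of 10 elements is dependent, and removing any one element gives
an independent set of size 9, so it is a minimal dependent set.
Number of circuits = C(15,10) = 15! / (10! * 5!) = 3003.

3003


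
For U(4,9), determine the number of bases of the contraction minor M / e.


Contracting e from U(4,9) gives U(3,8).
Bases of U(3,8) = (8 choose 3) = 56.

56


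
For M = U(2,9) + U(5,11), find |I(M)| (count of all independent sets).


For a direct sum, |I(M1+M2)| = |I(M1)| * |I(M2)|.
|I(U(2,9))| = sum C(9,k) for k=0..2 = 46.
|I(U(5,11))| = sum C(11,k) for k=0..5 = 1024.
Total = 46 * 1024 = 47104.

47104


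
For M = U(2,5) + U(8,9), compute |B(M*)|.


(M1+M2)* = M1* + M2*.
M1* = U(3,5), bases: C(5,3) = 10.
M2* = U(1,9), bases: C(9,1) = 9.
|B(M*)| = 10 * 9 = 90.

90


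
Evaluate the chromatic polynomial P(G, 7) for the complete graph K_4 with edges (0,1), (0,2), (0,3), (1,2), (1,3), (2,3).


P(K_4, k) = k(k-1)(k-2)...(k-3).
P(7) = (7) * (6) * (5) * (4) = 840.

840


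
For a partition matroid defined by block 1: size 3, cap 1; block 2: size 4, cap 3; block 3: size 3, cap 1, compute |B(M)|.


A basis picks exactly ci elements from block i.
Number of bases = product of C(|Si|, ci).
= C(3,1) * C(4,3) * C(3,1)
= 3 * 4 * 3
= 36.

36


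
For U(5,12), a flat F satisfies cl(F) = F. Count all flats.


Flats of U(5,12): every subset of size < 5 is a flat, plus E itself.
Count = (12 choose 0) + (12 choose 1) + (12 choose 2) + (12 choose 3) + (12 choose 4) + 1
     = 1 + 12 + 66 + 220 + 495 + 1
     = 795.

795


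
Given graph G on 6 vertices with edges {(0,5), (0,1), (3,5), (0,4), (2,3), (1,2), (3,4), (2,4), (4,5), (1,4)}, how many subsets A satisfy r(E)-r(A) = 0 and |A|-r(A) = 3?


R(x,y) = sum over A in 2^E of x^(r(E)-r(A)) * y^(|A|-r(A)).
G has 6 vertices, 10 edges. r(E) = 5.
Enumerate all 2^10 = 1024 subsets.
Count subsets with r(E)-r(A)=0 and |A|-r(A)=3: 45.

45


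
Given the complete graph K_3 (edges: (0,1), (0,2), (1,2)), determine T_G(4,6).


T(K_3; x,y) = x^2 + x + y.
T(4,6) = 16 + 4 + 6 = 26.

26


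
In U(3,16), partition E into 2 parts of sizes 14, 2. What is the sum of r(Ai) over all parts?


r(Ai) = min(|Ai|, 3) for each part.
Sum = min(14,3) + min(2,3)
    = 3 + 2
    = 5.

5


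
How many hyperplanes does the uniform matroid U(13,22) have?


Hyperplanes of U(13,22) are flats of rank 12.
In a uniform matroid, these are exactly the (12)-element subsets.
Count = C(22,12) = 22! / (12! * 10!) = 646646.

646646


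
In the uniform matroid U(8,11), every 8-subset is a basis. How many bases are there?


Bases of U(8,11) are all 8-element subsets of the 11-element ground set.
Number of bases = C(11,8).
C(11,8) = 11! / (8! * 3!) = 165.

165


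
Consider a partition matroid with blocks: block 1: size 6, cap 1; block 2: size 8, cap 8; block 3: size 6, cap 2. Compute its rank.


Rank of a partition matroid = sum of min(|Si|, ci) for each block.
= min(6,1) + min(8,8) + min(6,2)
= 1 + 8 + 2
= 11.

11


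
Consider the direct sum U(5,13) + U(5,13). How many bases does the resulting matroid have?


Bases of a direct sum M1 + M2: |B| = |B(M1)| * |B(M2)|.
|B(U(5,13))| = C(13,5) = 1287.
|B(U(5,13))| = C(13,5) = 1287.
Total bases = 1287 * 1287 = 1656369.

1656369


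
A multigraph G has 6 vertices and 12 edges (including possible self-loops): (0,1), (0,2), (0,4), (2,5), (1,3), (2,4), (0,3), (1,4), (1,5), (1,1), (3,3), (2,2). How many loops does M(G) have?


In a graphic matroid, a loop is a self-loop edge (u,u) with rank 0.
Examining all 12 edges for self-loops...
Self-loops found: (1,1), (3,3), (2,2)
Number of loops = 3.

3


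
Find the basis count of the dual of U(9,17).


The dual of U(r,n) is U(n-r, n) = U(8,17).
Bases of U(8,17) are all (8)-element subsets.
|B(M*)| = (17 choose 8) = 24310.

24310


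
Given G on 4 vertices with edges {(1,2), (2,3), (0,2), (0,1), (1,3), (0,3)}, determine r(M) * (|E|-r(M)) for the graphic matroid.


r(M) = |V| - c = 4 - 1 = 3.
nullity = |E| - r(M) = 6 - 3 = 3.
Product = 3 * 3 = 9.

9


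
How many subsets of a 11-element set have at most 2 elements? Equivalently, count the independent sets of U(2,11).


Independent sets of U(2,11) are all subsets of size <= 2.
Count = (11 choose 0) + (11 choose 1) + (11 choose 2)
     = 1 + 11 + 55
     = 67.

67


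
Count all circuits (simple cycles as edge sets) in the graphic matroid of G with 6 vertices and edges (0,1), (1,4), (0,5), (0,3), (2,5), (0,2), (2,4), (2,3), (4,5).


A circuit in a graphic matroid = edge set of a simple cycle.
G has 6 vertices and 9 edges.
Enumerating all minimal edge subsets forming cycles...
Total circuits found: 12.

12


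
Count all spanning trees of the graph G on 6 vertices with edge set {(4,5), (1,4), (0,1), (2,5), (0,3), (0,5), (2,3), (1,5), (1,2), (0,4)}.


By Kirchhoff's matrix tree theorem, the number of spanning trees equals
the determinant of any cofactor of the Laplacian matrix L.
G has 6 vertices and 10 edges.
Computing the (5 x 5) cofactor determinant gives 115.

115


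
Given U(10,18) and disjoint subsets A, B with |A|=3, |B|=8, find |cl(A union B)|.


|A union B| = 3 + 8 = 11 (disjoint).
In U(10,18), cl(S) = S if |S| < 10, else cl(S) = E.
Since 11 >= 10, cl(A union B) = E.
|cl(A union B)| = 18.

18


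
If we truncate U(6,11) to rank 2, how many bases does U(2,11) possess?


Truncating U(6,11) to rank 2 gives U(2,11).
Bases of U(2,11) are all 2-element subsets of 11 elements.
Number of bases = C(11,2) = 11! / (2! * 9!) = 55.

55


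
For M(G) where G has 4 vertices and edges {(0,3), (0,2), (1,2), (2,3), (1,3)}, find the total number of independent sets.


An independent set in a graphic matroid is an acyclic edge subset.
G has 4 vertices and 5 edges.
Enumerate all 2^5 = 32 subsets, checking for acyclicity.
Total independent sets = 24.

24


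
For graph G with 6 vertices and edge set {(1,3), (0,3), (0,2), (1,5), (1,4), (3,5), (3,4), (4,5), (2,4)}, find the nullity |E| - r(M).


Cycle rank (nullity) = |E| - r(M) = |E| - (|V| - c).
|E| = 9, |V| = 6, c = 1.
Nullity = 9 - (6 - 1) = 9 - 5 = 4.

4


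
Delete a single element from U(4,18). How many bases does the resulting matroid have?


Deleting e from U(4,18) gives U(4,17) since n > r.
Bases of U(4,17) = C(17,4) = 17! / (4! * 13!) = 2380.

2380


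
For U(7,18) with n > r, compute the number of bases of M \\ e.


Deleting e from U(7,18) gives U(7,17) since n > r.
Bases of U(7,17) = (17 choose 7) = 19448.

19448


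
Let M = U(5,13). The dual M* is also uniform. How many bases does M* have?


The dual of U(r,n) is U(n-r, n) = U(8,13).
Bases of U(8,13) are all (8)-element subsets.
|B(M*)| = C(13,8) = 13! / (8! * 5!) = 1287.

1287


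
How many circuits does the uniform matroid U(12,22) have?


In U(12,22), circuits are the (13)-element subsets.
Any set of 13 elements is dependent, and removing any one element gives
an independent set of size 12, so it is a minimal dependent set.
Number of circuits = (22 choose 13) = 497420.

497420


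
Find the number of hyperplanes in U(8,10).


Hyperplanes of U(8,10) are flats of rank 7.
In a uniform matroid, these are exactly the (7)-element subsets.
Count = C(10,7) = 10! / (7! * 3!) = 120.

120


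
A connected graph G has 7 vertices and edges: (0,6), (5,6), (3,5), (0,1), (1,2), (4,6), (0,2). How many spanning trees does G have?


By Kirchhoff's matrix tree theorem, the number of spanning trees equals
the determinant of any cofactor of the Laplacian matrix L.
G has 7 vertices and 7 edges.
Computing the (6 x 6) cofactor determinant gives 3.

3


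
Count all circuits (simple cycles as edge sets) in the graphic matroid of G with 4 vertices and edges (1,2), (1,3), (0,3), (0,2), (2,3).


A circuit in a graphic matroid = edge set of a simple cycle.
G has 4 vertices and 5 edges.
Enumerating all minimal edge subsets forming cycles...
Total circuits found: 3.

3


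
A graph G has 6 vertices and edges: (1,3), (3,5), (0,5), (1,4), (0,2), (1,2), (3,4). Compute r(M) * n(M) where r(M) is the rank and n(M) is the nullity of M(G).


r(M) = |V| - c = 6 - 1 = 5.
nullity = |E| - r(M) = 7 - 5 = 2.
Product = 5 * 2 = 10.

10


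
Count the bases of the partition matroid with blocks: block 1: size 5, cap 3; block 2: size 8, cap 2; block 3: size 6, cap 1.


A basis picks exactly ci elements from block i.
Number of bases = product of C(|Si|, ci).
= C(5,3) * C(8,2) * C(6,1)
= 10 * 28 * 6
= 1680.

1680


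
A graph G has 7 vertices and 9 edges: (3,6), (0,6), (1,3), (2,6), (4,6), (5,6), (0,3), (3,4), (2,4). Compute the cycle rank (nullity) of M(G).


Cycle rank (nullity) = |E| - r(M) = |E| - (|V| - c).
|E| = 9, |V| = 7, c = 1.
Nullity = 9 - (7 - 1) = 9 - 6 = 3.

3


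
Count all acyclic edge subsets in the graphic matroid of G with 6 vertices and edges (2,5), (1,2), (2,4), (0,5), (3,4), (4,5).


An independent set in a graphic matroid is an acyclic edge subset.
G has 6 vertices and 6 edges.
Enumerate all 2^6 = 64 subsets, checking for acyclicity.
Total independent sets = 56.

56


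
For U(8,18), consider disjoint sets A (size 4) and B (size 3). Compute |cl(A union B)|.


|A union B| = 4 + 3 = 7 (disjoint).
In U(8,18), cl(S) = S if |S| < 8, else cl(S) = E.
Since 7 < 8, cl(A union B) = A union B.
|cl(A union B)| = 7.

7


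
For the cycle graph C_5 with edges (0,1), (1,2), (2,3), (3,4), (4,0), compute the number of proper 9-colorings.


P(C_5, k) = (k-1)^5 + (-1)^5*(k-1).
P(9) = (8)^5 - 8
= 32768 - 8 = 32760.

32760


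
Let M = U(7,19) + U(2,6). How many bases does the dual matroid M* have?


(M1+M2)* = M1* + M2*.
M1* = U(12,19), bases: C(19,12) = 50388.
M2* = U(4,6), bases: C(6,4) = 15.
|B(M*)| = 50388 * 15 = 755820.

755820


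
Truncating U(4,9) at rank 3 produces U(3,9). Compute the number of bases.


Truncating U(4,9) to rank 3 gives U(3,9).
Bases of U(3,9) are all 3-element subsets of 9 elements.
Number of bases = C(9,3) = 9! / (3! * 6!) = 84.

84


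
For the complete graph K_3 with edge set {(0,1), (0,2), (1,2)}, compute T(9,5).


T(K_3; x,y) = x^2 + x + y.
T(9,5) = 81 + 9 + 5 = 95.

95


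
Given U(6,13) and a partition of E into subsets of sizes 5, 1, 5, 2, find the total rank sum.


r(Ai) = min(|Ai|, 6) for each part.
Sum = min(5,6) + min(1,6) + min(5,6) + min(2,6)
    = 5 + 1 + 5 + 2
    = 13.

13


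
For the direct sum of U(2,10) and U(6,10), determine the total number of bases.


Bases of a direct sum M1 + M2: |B| = |B(M1)| * |B(M2)|.
|B(U(2,10))| = C(10,2) = 45.
|B(U(6,10))| = C(10,6) = 210.
Total bases = 45 * 210 = 9450.

9450


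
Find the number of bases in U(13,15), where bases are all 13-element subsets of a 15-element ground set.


Bases of U(13,15) are all 13-element subsets of the 15-element ground set.
Number of bases = C(15,13).
C(15,13) = 105.

105


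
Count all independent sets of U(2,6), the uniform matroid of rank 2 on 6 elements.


Independent sets of U(2,6) are all subsets of size <= 2.
Count = (6 choose 0) + (6 choose 1) + (6 choose 2)
     = 1 + 6 + 15
     = 22.

22


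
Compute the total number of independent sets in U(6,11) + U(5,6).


For a direct sum, |I(M1+M2)| = |I(M1)| * |I(M2)|.
|I(U(6,11))| = sum C(11,k) for k=0..6 = 1486.
|I(U(5,6))| = sum C(6,k) for k=0..5 = 63.
Total = 1486 * 63 = 93618.

93618


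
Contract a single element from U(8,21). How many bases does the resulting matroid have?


Contracting e from U(8,21) gives U(7,20).
Bases of U(7,20) = (20 choose 7) = 77520.

77520


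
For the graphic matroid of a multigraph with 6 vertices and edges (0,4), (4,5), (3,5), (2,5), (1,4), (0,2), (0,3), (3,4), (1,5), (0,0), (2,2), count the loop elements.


In a graphic matroid, a loop is a self-loop edge (u,u) with rank 0.
Examining all 11 edges for self-loops...
Self-loops found: (0,0), (2,2)
Number of loops = 2.

2


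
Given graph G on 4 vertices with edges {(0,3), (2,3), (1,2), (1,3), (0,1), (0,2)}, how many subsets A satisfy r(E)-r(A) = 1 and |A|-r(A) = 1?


R(x,y) = sum over A in 2^E of x^(r(E)-r(A)) * y^(|A|-r(A)).
G has 4 vertices, 6 edges. r(E) = 3.
Enumerate all 2^6 = 64 subsets.
Count subsets with r(E)-r(A)=1 and |A|-r(A)=1: 4.

4


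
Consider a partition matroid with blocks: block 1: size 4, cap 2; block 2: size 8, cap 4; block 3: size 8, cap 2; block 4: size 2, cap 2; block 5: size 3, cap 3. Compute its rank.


Rank of a partition matroid = sum of min(|Si|, ci) for each block.
= min(4,2) + min(8,4) + min(8,2) + min(2,2) + min(3,3)
= 2 + 4 + 2 + 2 + 3
= 13.

13


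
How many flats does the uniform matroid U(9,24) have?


Flats of U(9,24): every subset of size < 9 is a flat, plus E itself.
Count = C(24,0) + C(24,1) + C(24,2) + C(24,3) + C(24,4) + C(24,5) + C(24,6) + C(24,7) + C(24,8) + 1
     = 1 + 24 + 276 + 2024 + 10626 + 42504 + 134596 + 346104 + 735471 + 1
     = 1271627.

1271627


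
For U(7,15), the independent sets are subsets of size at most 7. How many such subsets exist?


Independent sets of U(7,15) are all subsets of size <= 7.
Count = (15 choose 0) + (15 choose 1) + (15 choose 2) + (15 choose 3) + (15 choose 4) + (15 choose 5) + (15 choose 6) + (15 choose 7)
     = 1 + 15 + 105 + 455 + 1365 + 3003 + 5005 + 6435
     = 16384.

16384


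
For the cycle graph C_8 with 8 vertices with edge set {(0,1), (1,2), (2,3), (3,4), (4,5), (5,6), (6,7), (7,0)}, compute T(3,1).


T(C_8; x,y) = x + x^2 + ... + x^(7) + y.
T(3,1) = 3^1 + 3^2 + 3^3 + 3^4 + 3^5 + 3^6 + 3^7 + 1
= 3 + 9 + 27 + 81 + 243 + 729 + 2187 + 1
= 3280.

3280


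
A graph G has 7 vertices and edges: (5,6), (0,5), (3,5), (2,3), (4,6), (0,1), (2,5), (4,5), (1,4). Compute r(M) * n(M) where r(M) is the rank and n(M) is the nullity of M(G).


r(M) = |V| - c = 7 - 1 = 6.
nullity = |E| - r(M) = 9 - 6 = 3.
Product = 6 * 3 = 18.

18


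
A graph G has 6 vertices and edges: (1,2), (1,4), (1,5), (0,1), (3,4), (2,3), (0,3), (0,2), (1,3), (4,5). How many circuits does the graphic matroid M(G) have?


A circuit in a graphic matroid = edge set of a simple cycle.
G has 6 vertices and 10 edges.
Enumerating all minimal edge subsets forming cycles...
Total circuits found: 18.

18


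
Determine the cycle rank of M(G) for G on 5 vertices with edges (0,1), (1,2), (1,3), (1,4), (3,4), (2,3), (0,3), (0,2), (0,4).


Cycle rank (nullity) = |E| - r(M) = |E| - (|V| - c).
|E| = 9, |V| = 5, c = 1.
Nullity = 9 - (5 - 1) = 9 - 4 = 5.

5


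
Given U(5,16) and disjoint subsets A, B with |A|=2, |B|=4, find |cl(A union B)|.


|A union B| = 2 + 4 = 6 (disjoint).
In U(5,16), cl(S) = S if |S| < 5, else cl(S) = E.
Since 6 >= 5, cl(A union B) = E.
|cl(A union B)| = 16.

16


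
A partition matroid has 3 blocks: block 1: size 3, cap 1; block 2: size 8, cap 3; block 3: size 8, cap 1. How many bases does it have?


A basis picks exactly ci elements from block i.
Number of bases = product of C(|Si|, ci).
= C(3,1) * C(8,3) * C(8,1)
= 3 * 56 * 8
= 1344.

1344


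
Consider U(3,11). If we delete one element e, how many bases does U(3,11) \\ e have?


Deleting e from U(3,11) gives U(3,10) since n > r.
Bases of U(3,10) = (10 choose 3) = 120.

120


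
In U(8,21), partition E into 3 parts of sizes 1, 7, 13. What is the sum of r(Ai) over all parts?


r(Ai) = min(|Ai|, 8) for each part.
Sum = min(1,8) + min(7,8) + min(13,8)
    = 1 + 7 + 8
    = 16.

16


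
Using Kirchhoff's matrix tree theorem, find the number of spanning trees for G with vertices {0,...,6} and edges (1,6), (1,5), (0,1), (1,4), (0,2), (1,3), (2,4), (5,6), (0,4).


By Kirchhoff's matrix tree theorem, the number of spanning trees equals
the determinant of any cofactor of the Laplacian matrix L.
G has 7 vertices and 9 edges.
Computing the (6 x 6) cofactor determinant gives 24.

24


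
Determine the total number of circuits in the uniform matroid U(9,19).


In U(9,19), circuits are the (10)-element subsets.
Any set of 10 elements is dependent, and removing any one element gives
an independent set of size 9, so it is a minimal dependent set.
Number of circuits = C(19,10) = 92378.

92378


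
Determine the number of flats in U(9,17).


Flats of U(9,17): every subset of size < 9 is a flat, plus E itself.
Count = (17 choose 0) + (17 choose 1) + (17 choose 2) + (17 choose 3) + (17 choose 4) + (17 choose 5) + (17 choose 6) + (17 choose 7) + (17 choose 8) + 1
     = 1 + 17 + 136 + 680 + 2380 + 6188 + 12376 + 19448 + 24310 + 1
     = 65537.

65537


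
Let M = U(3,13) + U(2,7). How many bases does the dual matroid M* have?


(M1+M2)* = M1* + M2*.
M1* = U(10,13), bases: C(13,10) = 286.
M2* = U(5,7), bases: C(7,5) = 21.
|B(M*)| = 286 * 21 = 6006.

6006


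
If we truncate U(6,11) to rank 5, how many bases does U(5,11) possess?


Truncating U(6,11) to rank 5 gives U(5,11).
Bases of U(5,11) are all 5-element subsets of 11 elements.
Number of bases = (11 choose 5) = 462.

462


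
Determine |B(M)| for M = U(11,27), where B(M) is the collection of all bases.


Bases of U(11,27) are all 11-element subsets of the 27-element ground set.
Number of bases = C(27,11).
(27 choose 11) = 13037895.

13037895


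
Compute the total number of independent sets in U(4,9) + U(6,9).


For a direct sum, |I(M1+M2)| = |I(M1)| * |I(M2)|.
|I(U(4,9))| = sum C(9,k) for k=0..4 = 256.
|I(U(6,9))| = sum C(9,k) for k=0..6 = 466.
Total = 256 * 466 = 119296.

119296


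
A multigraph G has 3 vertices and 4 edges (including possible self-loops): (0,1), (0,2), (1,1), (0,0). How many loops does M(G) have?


In a graphic matroid, a loop is a self-loop edge (u,u) with rank 0.
Examining all 4 edges for self-loops...
Self-loops found: (1,1), (0,0)
Number of loops = 2.

2


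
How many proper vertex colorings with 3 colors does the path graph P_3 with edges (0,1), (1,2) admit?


P(P_3, k) = k * (k-1)^(2).
P(3) = 3 * 2^2 = 3 * 4 = 12.

12


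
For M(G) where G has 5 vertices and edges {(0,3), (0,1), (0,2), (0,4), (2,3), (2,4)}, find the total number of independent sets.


An independent set in a graphic matroid is an acyclic edge subset.
G has 5 vertices and 6 edges.
Enumerate all 2^6 = 64 subsets, checking for acyclicity.
Total independent sets = 48.

48


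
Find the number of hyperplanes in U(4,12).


Hyperplanes of U(4,12) are flats of rank 3.
In a uniform matroid, these are exactly the (3)-element subsets.
Count = C(12,3) = (12 * 11 * 10) / (1 * 2 * 3) = 220.

220


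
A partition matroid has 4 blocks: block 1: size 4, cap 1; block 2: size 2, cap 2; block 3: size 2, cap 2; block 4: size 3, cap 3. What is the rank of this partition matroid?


Rank of a partition matroid = sum of min(|Si|, ci) for each block.
= min(4,1) + min(2,2) + min(2,2) + min(3,3)
= 1 + 2 + 2 + 3
= 8.

8


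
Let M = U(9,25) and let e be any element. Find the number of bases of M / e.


Contracting e from U(9,25) gives U(8,24).
Bases of U(8,24) = C(24,8) = 24! / (8! * 16!) = 735471.

735471


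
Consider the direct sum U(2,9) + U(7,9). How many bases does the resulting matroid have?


Bases of a direct sum M1 + M2: |B| = |B(M1)| * |B(M2)|.
|B(U(2,9))| = C(9,2) = 36.
|B(U(7,9))| = C(9,7) = 36.
Total bases = 36 * 36 = 1296.

1296


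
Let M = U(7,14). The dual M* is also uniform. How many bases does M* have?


The dual of U(r,n) is U(n-r, n) = U(7,14).
Bases of U(7,14) are all (7)-element subsets.
|B(M*)| = (14 choose 7) = 3432.

3432


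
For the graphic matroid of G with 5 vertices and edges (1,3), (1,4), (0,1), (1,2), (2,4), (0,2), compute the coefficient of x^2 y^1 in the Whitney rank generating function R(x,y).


R(x,y) = sum over A in 2^E of x^(r(E)-r(A)) * y^(|A|-r(A)).
G has 5 vertices, 6 edges. r(E) = 4.
Enumerate all 2^6 = 64 subsets.
Count subsets with r(E)-r(A)=2 and |A|-r(A)=1: 2.

2


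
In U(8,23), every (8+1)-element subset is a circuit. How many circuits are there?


In U(8,23), circuits are the (9)-element subsets.
Any set of 9 elements is dependent, and removing any one element gives
an independent set of size 8, so it is a minimal dependent set.
Number of circuits = C(23,9) = 817190.

817190


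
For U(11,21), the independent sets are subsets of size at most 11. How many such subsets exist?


Independent sets of U(11,21) are all subsets of size <= 11.
Count = (21 choose 0) + (21 choose 1) + (21 choose 2) + (21 choose 3) + (21 choose 4) + (21 choose 5) + (21 choose 6) + (21 choose 7) + (21 choose 8) + (21 choose 9) + (21 choose 10) + (21 choose 11)
     = 1 + 21 + 210 + 1330 + 5985 + 20349 + 54264 + 116280 + 203490 + 293930 + 352716 + 352716
     = 1401292.

1401292


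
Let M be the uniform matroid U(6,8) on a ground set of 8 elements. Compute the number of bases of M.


Bases of U(6,8) are all 6-element subsets of the 8-element ground set.
Number of bases = C(8,6).
C(8,6) = 8! / (6! * 2!) = 28.

28


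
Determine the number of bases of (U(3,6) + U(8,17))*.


(M1+M2)* = M1* + M2*.
M1* = U(3,6), bases: C(6,3) = 20.
M2* = U(9,17), bases: C(17,9) = 24310.
|B(M*)| = 20 * 24310 = 486200.

486200


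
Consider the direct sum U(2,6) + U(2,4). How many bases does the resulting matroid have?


Bases of a direct sum M1 + M2: |B| = |B(M1)| * |B(M2)|.
|B(U(2,6))| = C(6,2) = 15.
|B(U(2,4))| = C(4,2) = 6.
Total bases = 15 * 6 = 90.

90


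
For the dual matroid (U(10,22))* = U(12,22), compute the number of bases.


The dual of U(r,n) is U(n-r, n) = U(12,22).
Bases of U(12,22) are all (12)-element subsets.
|B(M*)| = (22 choose 12) = 646646.

646646


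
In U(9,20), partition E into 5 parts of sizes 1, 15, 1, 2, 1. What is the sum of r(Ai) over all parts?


r(Ai) = min(|Ai|, 9) for each part.
Sum = min(1,9) + min(15,9) + min(1,9) + min(2,9) + min(1,9)
    = 1 + 9 + 1 + 2 + 1
    = 14.

14


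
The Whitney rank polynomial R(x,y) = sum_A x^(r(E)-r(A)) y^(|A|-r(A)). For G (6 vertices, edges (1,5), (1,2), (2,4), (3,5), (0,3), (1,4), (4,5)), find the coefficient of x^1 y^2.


R(x,y) = sum over A in 2^E of x^(r(E)-r(A)) * y^(|A|-r(A)).
G has 6 vertices, 7 edges. r(E) = 5.
Enumerate all 2^7 = 128 subsets.
Count subsets with r(E)-r(A)=1 and |A|-r(A)=2: 2.

2


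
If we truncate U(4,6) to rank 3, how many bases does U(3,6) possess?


Truncating U(4,6) to rank 3 gives U(3,6).
Bases of U(3,6) are all 3-element subsets of 6 elements.
Number of bases = C(6,3) = 6! / (3! * 3!) = 20.

20


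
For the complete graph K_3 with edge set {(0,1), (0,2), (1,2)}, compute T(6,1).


T(K_3; x,y) = x^2 + x + y.
T(6,1) = 36 + 6 + 1 = 43.

43


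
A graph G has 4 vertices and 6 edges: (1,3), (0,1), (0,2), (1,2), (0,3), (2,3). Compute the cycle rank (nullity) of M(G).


Cycle rank (nullity) = |E| - r(M) = |E| - (|V| - c).
|E| = 6, |V| = 4, c = 1.
Nullity = 6 - (4 - 1) = 6 - 3 = 3.

3


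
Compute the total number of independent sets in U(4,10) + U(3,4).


For a direct sum, |I(M1+M2)| = |I(M1)| * |I(M2)|.
|I(U(4,10))| = sum C(10,k) for k=0..4 = 386.
|I(U(3,4))| = sum C(4,k) for k=0..3 = 15.
Total = 386 * 15 = 5790.

5790


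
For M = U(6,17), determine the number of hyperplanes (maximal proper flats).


Hyperplanes of U(6,17) are flats of rank 5.
In a uniform matroid, these are exactly the (5)-element subsets.
Count = C(17,5) = 17! / (5! * 12!) = 6188.

6188


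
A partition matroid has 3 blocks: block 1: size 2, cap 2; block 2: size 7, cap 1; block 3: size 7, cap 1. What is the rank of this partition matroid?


Rank of a partition matroid = sum of min(|Si|, ci) for each block.
= min(2,2) + min(7,1) + min(7,1)
= 2 + 1 + 1
= 4.

4


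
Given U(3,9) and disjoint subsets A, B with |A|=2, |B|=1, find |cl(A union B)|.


|A union B| = 2 + 1 = 3 (disjoint).
In U(3,9), cl(S) = S if |S| < 3, else cl(S) = E.
Since 3 >= 3, cl(A union B) = E.
|cl(A union B)| = 9.

9


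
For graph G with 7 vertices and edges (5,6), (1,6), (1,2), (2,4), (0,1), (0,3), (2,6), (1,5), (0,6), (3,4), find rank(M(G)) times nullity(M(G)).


r(M) = |V| - c = 7 - 1 = 6.
nullity = |E| - r(M) = 10 - 6 = 4.
Product = 6 * 4 = 24.

24


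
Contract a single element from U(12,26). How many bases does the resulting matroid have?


Contracting e from U(12,26) gives U(11,25).
Bases of U(11,25) = C(25,11) = 4457400.

4457400


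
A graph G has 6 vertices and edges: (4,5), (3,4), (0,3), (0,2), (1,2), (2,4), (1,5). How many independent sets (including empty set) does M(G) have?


An independent set in a graphic matroid is an acyclic edge subset.
G has 6 vertices and 7 edges.
Enumerate all 2^7 = 128 subsets, checking for acyclicity.
Total independent sets = 112.

112


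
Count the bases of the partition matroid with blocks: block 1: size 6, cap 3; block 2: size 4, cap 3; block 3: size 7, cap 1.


A basis picks exactly ci elements from block i.
Number of bases = product of C(|Si|, ci).
= C(6,3) * C(4,3) * C(7,1)
= 20 * 4 * 7
= 560.

560


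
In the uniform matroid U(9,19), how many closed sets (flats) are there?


Flats of U(9,19): every subset of size < 9 is a flat, plus E itself.
Count = (19 choose 0) + (19 choose 1) + (19 choose 2) + (19 choose 3) + (19 choose 4) + (19 choose 5) + (19 choose 6) + (19 choose 7) + (19 choose 8) + 1
     = 1 + 19 + 171 + 969 + 3876 + 11628 + 27132 + 50388 + 75582 + 1
     = 169767.

169767


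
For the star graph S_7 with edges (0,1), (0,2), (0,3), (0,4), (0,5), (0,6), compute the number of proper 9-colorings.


P(tree, k) = k * (k-1)^(6) for any tree on 7 vertices.
P(9) = 9 * 8^6 = 9 * 262144 = 2359296.

2359296


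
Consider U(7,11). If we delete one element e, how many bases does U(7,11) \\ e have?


Deleting e from U(7,11) gives U(7,10) since n > r.
Bases of U(7,10) = (10 choose 7) = 120.

120


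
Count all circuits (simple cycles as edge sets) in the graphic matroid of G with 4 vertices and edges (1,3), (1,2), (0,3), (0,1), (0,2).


A circuit in a graphic matroid = edge set of a simple cycle.
G has 4 vertices and 5 edges.
Enumerating all minimal edge subsets forming cycles...
Total circuits found: 3.

3


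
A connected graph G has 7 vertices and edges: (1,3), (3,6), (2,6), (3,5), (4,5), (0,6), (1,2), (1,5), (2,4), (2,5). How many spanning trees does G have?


By Kirchhoff's matrix tree theorem, the number of spanning trees equals
the determinant of any cofactor of the Laplacian matrix L.
G has 7 vertices and 10 edges.
Computing the (6 x 6) cofactor determinant gives 61.

61


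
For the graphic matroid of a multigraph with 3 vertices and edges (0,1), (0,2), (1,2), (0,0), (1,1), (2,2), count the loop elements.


In a graphic matroid, a loop is a self-loop edge (u,u) with rank 0.
Examining all 6 edges for self-loops...
Self-loops found: (0,0), (1,1), (2,2)
Number of loops = 3.

3


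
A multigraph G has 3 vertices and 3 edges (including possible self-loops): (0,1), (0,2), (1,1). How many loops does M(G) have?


In a graphic matroid, a loop is a self-loop edge (u,u) with rank 0.
Examining all 3 edges for self-loops...
Self-loops found: (1,1)
Number of loops = 1.

1


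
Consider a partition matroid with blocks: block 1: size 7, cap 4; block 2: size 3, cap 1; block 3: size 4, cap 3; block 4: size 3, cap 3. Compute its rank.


Rank of a partition matroid = sum of min(|Si|, ci) for each block.
= min(7,4) + min(3,1) + min(4,3) + min(3,3)
= 4 + 1 + 3 + 3
= 11.

11


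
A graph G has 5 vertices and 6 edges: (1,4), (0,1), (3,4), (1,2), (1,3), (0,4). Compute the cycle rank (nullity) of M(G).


Cycle rank (nullity) = |E| - r(M) = |E| - (|V| - c).
|E| = 6, |V| = 5, c = 1.
Nullity = 6 - (5 - 1) = 6 - 4 = 2.

2


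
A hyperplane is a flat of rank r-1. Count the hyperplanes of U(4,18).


Hyperplanes of U(4,18) are flats of rank 3.
In a uniform matroid, these are exactly the (3)-element subsets.
Count = (18 choose 3) = 816.

816


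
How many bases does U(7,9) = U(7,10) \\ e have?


Deleting e from U(7,10) gives U(7,9) since n > r.
Bases of U(7,9) = (9 choose 7) = 36.

36


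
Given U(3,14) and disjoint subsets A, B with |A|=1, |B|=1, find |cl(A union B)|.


|A union B| = 1 + 1 = 2 (disjoint).
In U(3,14), cl(S) = S if |S| < 3, else cl(S) = E.
Since 2 < 3, cl(A union B) = A union B.
|cl(A union B)| = 2.

2


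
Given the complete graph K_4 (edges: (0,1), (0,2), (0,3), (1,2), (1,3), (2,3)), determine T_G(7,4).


T(K_4; x,y) = x^3 + 3x^2 + 4xy + 2x + y^3 + 3y^2 + 2y.
Substituting x=7, y=4:
= 343 + 147 + 112 + 14 + 64 + 48 + 8
= 736.

736


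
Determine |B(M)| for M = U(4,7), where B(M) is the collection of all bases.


Bases of U(4,7) are all 4-element subsets of the 7-element ground set.
Number of bases = C(7,4).
C(7,4) = (7 * 6 * 5 * 4) / (1 * 2 * 3 * 4) = 35.

35


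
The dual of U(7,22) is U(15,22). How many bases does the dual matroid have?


The dual of U(r,n) is U(n-r, n) = U(15,22).
Bases of U(15,22) are all (15)-element subsets.
|B(M*)| = (22 choose 15) = 170544.

170544


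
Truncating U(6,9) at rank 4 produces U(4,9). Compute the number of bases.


Truncating U(6,9) to rank 4 gives U(4,9).
Bases of U(4,9) are all 4-element subsets of 9 elements.
Number of bases = (9 choose 4) = 126.

126


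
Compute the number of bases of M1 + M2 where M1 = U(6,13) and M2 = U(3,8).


Bases of a direct sum M1 + M2: |B| = |B(M1)| * |B(M2)|.
|B(U(6,13))| = C(13,6) = 1716.
|B(U(3,8))| = C(8,3) = 56.
Total bases = 1716 * 56 = 96096.

96096


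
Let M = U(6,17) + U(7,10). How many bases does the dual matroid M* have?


(M1+M2)* = M1* + M2*.
M1* = U(11,17), bases: C(17,11) = 12376.
M2* = U(3,10), bases: C(10,3) = 120.
|B(M*)| = 12376 * 120 = 1485120.

1485120


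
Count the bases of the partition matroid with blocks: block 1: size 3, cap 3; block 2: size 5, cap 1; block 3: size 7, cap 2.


A basis picks exactly ci elements from block i.
Number of bases = product of C(|Si|, ci).
= C(3,3) * C(5,1) * C(7,2)
= 1 * 5 * 21
= 105.

105


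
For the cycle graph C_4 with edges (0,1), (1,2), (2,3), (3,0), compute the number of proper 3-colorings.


P(C_4, k) = (k-1)^4 + (-1)^4*(k-1).
P(3) = (2)^4 + 2
= 16 + 2 = 18.

18


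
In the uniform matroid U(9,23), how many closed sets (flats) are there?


Flats of U(9,23): every subset of size < 9 is a flat, plus E itself.
Count = (23 choose 0) + (23 choose 1) + (23 choose 2) + (23 choose 3) + (23 choose 4) + (23 choose 5) + (23 choose 6) + (23 choose 7) + (23 choose 8) + 1
     = 1 + 23 + 253 + 1771 + 8855 + 33649 + 100947 + 245157 + 490314 + 1
     = 880971.

880971
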